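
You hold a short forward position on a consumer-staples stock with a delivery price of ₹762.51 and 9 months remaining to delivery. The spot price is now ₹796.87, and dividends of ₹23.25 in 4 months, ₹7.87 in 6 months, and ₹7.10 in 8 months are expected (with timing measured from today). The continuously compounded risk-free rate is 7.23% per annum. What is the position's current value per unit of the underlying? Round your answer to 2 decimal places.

-₹37.55

PV(remaining dividends) I = 23.25·e^(−0.0723·4/12) + 7.87·e^(−0.0723·6/12) + 7.10·e^(−0.0723·8/12) = 37.0529
Current forward F = (S − I)·e^(rT) = (796.87 − 37.0529)·e^(0.0723·9/12) = 759.8171 × 1.055722 = 802.1556
Value (long) = (F − K)·e^(−rT) = (802.1556 − 762.51) × 0.947219 = 37.5531
Short position value = −(long value) = -₹37.55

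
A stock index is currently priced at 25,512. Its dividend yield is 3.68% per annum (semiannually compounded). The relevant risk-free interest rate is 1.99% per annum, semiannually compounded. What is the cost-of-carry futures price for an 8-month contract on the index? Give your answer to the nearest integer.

F = S · (1+r/2)^(2T) / (1+q/2)^(2T)
= 25512 × 1.013289 / 1.024608 = 25512 × 0.988953
F = 25,230

25,230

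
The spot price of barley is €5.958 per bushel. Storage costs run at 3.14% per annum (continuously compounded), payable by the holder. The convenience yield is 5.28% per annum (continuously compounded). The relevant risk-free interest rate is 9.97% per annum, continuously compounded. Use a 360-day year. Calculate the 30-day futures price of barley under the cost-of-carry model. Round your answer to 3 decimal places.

Net carry = r + u − y = 0.0997 + 0.0314 − 0.0528 = 0.0783
F = S·e^((r+u−y)T) = 5.958 · e^(0.0783 × 30/360) = 5.958 · e^0.006525
= 5.958 × 1.006546 = €5.997 per bushel

€5.997 per bushel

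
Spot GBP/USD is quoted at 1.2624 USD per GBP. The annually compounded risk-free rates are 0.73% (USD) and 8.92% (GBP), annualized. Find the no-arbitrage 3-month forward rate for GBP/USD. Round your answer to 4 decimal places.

1.2380

By covered interest parity, F = S · (1+r_USD)^T / (1+r_GBP)^T
= 1.2624 × 1.001820 / 1.021591 = 1.2624 × 0.980647
F = 1.2380 USD per GBP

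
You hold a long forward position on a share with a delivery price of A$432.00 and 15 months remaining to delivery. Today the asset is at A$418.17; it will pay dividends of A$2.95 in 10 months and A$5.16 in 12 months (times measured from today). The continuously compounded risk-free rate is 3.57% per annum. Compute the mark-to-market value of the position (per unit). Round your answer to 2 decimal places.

PV(remaining dividends) I = 2.95·e^(−0.0357·10/12) + 5.16·e^(−0.0357·12/12) = 7.8426
Current forward F = (S − I)·e^(rT) = (418.17 − 7.8426)·e^(0.0357·15/12) = 410.3274 × 1.045636 = 429.0531
Value (long) = (F − K)·e^(−rT) = (429.0531 − 432.00) × 0.956356 = -2.8183
Value = -A$2.82

-A$2.82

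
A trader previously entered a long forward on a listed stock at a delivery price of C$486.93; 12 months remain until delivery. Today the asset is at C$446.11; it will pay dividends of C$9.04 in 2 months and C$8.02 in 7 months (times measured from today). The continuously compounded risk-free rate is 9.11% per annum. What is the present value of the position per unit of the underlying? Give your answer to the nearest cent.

-C$14.93

PV(remaining dividends) I = 9.04·e^(−0.0911·2/12) + 8.02·e^(−0.0911·7/12) = 16.5087
Current forward F = (S − I)·e^(rT) = (446.11 − 16.5087)·e^(0.0911·12/12) = 429.6013 × 1.095379 = 470.5762
Value (long) = (F − K)·e^(−rT) = (470.5762 − 486.93) × 0.912926 = -14.9298
Value = -C$14.93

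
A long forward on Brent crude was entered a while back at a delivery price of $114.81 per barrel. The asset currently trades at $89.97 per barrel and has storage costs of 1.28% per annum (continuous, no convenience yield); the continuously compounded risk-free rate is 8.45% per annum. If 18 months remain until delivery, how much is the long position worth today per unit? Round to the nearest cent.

-$9.43 per barrel

Current fair forward for the remaining 18 months: F = S·e^((r + u)·T), (r + u) = 0.0845 + 0.0128 = 0.0973
F = 89.97 · e^(0.0973 × 18/12) = 89.97 × 1.157138 = 104.1077
Value of long forward = (F − K)·e^(−rT) = (104.1077 − 114.81) · e^(−0.0845·18/12)
= -10.7023 × 0.880954 = -9.43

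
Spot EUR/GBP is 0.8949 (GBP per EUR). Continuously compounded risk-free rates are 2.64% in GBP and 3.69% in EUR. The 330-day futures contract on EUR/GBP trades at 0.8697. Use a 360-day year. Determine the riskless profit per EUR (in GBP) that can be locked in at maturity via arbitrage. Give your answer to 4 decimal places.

0.0166 per EUR (in GBP)

Fair futures: F* = S·e^(carry·T), with carry = (r_GBP − r_EUR) = 0.0264 − 0.0369 = -0.0105
F* = 0.8949 · e^(-0.0105 × 330/360) = 0.8949 · e^-0.009625 = 0.8949 × 0.990421 = 0.8863
Market 0.8697 < fair 0.8863: forward underpriced → reverse cash-and-carry (short spot, go long the forward).
At maturity, profit = |F_mkt − F*| = |0.8697 − 0.8863| = 0.0166 per EUR (in GBP)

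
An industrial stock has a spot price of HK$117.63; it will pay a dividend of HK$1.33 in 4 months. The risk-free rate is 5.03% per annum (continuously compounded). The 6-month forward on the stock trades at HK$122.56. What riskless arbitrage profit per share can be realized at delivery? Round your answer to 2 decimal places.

HK$3.28 per share

PV(dividends) I = 1.33·e^(−0.0503·4/12) = 1.3079
Fair forward F* = (S − I)·e^(rT) = (117.63 − 1.3079)·e^0.025150 = 116.3221 × 1.025469 = 119.2847
Market HK$122.56 > fair 119.2847: forward overpriced → cash-and-carry (borrow at r, buy the stock and collect the dividends, short the forward).
Profit at T = |F_mkt − F*| = |122.56 − 119.2847| = HK$3.28 per share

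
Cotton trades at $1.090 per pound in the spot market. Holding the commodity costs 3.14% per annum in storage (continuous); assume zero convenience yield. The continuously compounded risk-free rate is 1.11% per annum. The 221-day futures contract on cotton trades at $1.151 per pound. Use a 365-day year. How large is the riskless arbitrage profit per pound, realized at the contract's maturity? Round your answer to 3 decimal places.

Fair futures: F* = S·e^(carry·T), with carry = (r + u) = 0.0111 + 0.0314 = 0.0425
F* = 1.090 · e^(0.0425 × 221/365) = 1.090 · e^0.025733 = 1.090 × 1.026067 = $1.1184
Market $1.151 > fair $1.1184: forward overpriced → cash-and-carry (buy spot, short the forward).
At maturity, profit = |F_mkt − F*| = |1.151 − 1.1184| = $0.033 per pound

$0.033 per pound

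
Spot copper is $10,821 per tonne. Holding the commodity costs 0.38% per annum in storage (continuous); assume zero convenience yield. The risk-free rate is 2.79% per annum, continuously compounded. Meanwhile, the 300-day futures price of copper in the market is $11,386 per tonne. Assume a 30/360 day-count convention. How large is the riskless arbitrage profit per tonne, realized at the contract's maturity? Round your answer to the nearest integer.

$275 per tonne

Fair futures: F* = S·e^(carry·T), with carry = (r + u) = 0.0279 + 0.0038 = 0.0317
F* = 10821 · e^(0.0317 × 300/360) = 10821 · e^0.026417 = 10821 × 1.026769 = $11110.6673
Market $11386 > fair $11110.6673: forward overpriced → cash-and-carry (buy spot, short the forward).
At maturity, profit = |F_mkt − F*| = |11386 − 11110.6673| = $275 per tonne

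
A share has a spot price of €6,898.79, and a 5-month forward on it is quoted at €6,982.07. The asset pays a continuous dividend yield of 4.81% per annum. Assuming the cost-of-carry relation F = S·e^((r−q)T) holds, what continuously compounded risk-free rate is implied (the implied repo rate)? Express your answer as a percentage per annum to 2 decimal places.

From F = S·e^((r−q)T): (r − q) = ln(F/S)/T
ln(6982.07/6898.79) = ln(1.012072) = 0.012000
(r − q) = 0.012000 / (5/12) = 0.028800
r = ln(F/S)/T + q = 0.028800 + 0.0481 = 0.076900
r = 7.69%

7.69%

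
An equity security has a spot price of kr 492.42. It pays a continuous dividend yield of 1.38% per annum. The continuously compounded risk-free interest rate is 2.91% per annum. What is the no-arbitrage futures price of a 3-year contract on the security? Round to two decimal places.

F = S·e^((r − q)T) = 492.42 · e^((0.0291 − 0.0138) × 3)
= 492.42 · e^0.045900 = 492.42 × 1.046970
F = kr 515.55

kr 515.55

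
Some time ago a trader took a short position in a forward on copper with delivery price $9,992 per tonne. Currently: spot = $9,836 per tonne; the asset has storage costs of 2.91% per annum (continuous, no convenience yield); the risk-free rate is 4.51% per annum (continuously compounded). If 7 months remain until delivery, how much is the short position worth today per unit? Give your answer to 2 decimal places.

Current fair forward for the remaining 7 months: F = S·e^((r + u)·T), (r + u) = 0.0451 + 0.0291 = 0.0742
F = 9836 · e^(0.0742 × 7/12) = 9836 × 1.04423372 = 10271.0829
Value of long forward = (F − K)·e^(−rT) = (10271.0829 − 9992) · e^(−0.0451·7/12)
= 279.0829 × 0.97403472 = 271.84
Short position value = −(long value) = -$271.84

-$271.84 per tonne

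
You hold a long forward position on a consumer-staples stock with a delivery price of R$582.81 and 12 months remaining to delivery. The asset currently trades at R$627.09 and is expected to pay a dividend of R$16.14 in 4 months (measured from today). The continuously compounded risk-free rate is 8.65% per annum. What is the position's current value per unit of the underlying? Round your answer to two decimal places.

R$76.89

PV(remaining dividends) I = 16.14·e^(−0.0865·4/12) = 15.6813
Current forward F = (S − I)·e^(rT) = (627.09 − 15.6813)·e^(0.0865·12/12) = 611.4087 × 1.090351 = 666.6501
Value (long) = (F − K)·e^(−rT) = (666.6501 − 582.81) × 0.917136 = 76.8928
Value = R$76.89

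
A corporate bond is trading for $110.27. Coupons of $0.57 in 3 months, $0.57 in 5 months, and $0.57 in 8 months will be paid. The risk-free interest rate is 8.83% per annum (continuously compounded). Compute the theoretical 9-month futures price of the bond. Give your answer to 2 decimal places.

PV(coupons) I = 0.57·e^(−0.0883·3/12) + 0.57·e^(−0.0883·5/12) + 0.57·e^(−0.0883·8/12)
I = 0.5576 + 0.5494 + 0.5374 = 1.6444
F = (S − I)·e^(rT) = (110.27 − 1.6444) · e^(0.0883·9/12)
= 108.6256 · e^0.066225 = 108.6256 × 1.068467 = $116.06

$116.06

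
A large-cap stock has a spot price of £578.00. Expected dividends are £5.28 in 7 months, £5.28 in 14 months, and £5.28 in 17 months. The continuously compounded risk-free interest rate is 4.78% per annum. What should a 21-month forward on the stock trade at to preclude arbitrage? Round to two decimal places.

£612.05

PV(dividends) I = 5.28·e^(−0.0478·7/12) + 5.28·e^(−0.0478·14/12) + 5.28·e^(−0.0478·17/12)
I = 5.1348 + 4.9936 + 4.9343 = 15.0627
F = (S − I)·e^(rT) = (578.00 − 15.0627) · e^(0.0478·21/12)
= 562.9373 · e^0.083650 = 562.9373 × 1.087248 = £612.05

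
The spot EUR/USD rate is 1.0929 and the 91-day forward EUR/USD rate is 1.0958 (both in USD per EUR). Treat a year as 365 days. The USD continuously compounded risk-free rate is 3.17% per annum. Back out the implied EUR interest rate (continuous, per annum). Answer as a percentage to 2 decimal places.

F = S·e^((r_USD − r_EUR)T) ⇒ r_EUR = r_USD − ln(F/S)/T
ln(1.0958/1.0929) = 0.002650; /(91/365) = 0.010629
r_EUR = 0.0317 − 0.010629 = 0.021071
r_EUR = 2.11%

2.11%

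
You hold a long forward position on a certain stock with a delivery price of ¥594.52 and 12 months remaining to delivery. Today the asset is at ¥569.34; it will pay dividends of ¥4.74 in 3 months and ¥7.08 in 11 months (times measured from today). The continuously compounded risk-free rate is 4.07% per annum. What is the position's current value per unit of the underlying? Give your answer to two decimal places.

-¥12.98

PV(remaining dividends) I = 4.74·e^(−0.0407·3/12) + 7.08·e^(−0.0407·11/12) = 11.5127
Current forward F = (S − I)·e^(rT) = (569.34 − 11.5127)·e^(0.0407·12/12) = 557.8273 × 1.041540 = 580.9994
Value (long) = (F − K)·e^(−rT) = (580.9994 − 594.52) × 0.960117 = -12.9814
Value = -¥12.98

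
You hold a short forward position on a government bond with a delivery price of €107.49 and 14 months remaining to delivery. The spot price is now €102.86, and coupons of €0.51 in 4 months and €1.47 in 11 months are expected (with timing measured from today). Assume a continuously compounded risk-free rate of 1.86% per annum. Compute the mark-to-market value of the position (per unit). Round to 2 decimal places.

PV(remaining coupons) I = 0.51·e^(−0.0186·4/12) + 1.47·e^(−0.0186·11/12) = 1.9520
Current forward F = (S − I)·e^(rT) = (102.86 − 1.9520)·e^(0.0186·14/12) = 100.9080 × 1.021937 = 103.1216
Value (long) = (F − K)·e^(−rT) = (103.1216 − 107.49) × 0.978534 = -4.2746
Short position value = −(long value) = €4.27

€4.27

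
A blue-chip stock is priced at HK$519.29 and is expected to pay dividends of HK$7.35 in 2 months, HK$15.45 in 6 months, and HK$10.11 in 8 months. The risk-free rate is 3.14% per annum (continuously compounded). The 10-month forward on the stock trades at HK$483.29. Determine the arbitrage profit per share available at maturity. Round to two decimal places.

HK$16.49 per share

PV(dividends) I = 7.35·e^(−0.0314·2/12) + 15.45·e^(−0.0314·6/12) + 10.11·e^(−0.0314·8/12) = 32.4215
Fair forward F* = (S − I)·e^(rT) = (519.29 − 32.4215)·e^0.026167 = 486.8685 × 1.026512 = 499.7764
Market HK$483.29 < fair 499.7764: forward underpriced → reverse cash-and-carry (short the stock, invest proceeds at r, pay the dividends, go long the forward).
Profit at T = |F_mkt − F*| = |483.29 − 499.7764| = HK$16.49 per share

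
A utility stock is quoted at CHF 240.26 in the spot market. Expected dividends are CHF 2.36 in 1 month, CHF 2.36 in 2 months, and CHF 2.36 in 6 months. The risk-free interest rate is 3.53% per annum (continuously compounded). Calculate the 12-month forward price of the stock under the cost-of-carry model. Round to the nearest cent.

CHF 241.62

PV(dividends) I = 2.36·e^(−0.0353·1/12) + 2.36·e^(−0.0353·2/12) + 2.36·e^(−0.0353·6/12)
I = 2.3531 + 2.3462 + 2.3187 = 7.0180
F = (S − I)·e^(rT) = (240.26 − 7.0180) · e^(0.0353·12/12)
= 233.2420 · e^0.035300 = 233.2420 × 1.035930 = CHF 241.62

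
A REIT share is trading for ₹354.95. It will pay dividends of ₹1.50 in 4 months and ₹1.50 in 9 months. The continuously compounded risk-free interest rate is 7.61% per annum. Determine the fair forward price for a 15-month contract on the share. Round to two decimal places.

PV(dividends) I = 1.50·e^(−0.0761·4/12) + 1.50·e^(−0.0761·9/12)
I = 1.4624 + 1.4168 = 2.8792
F = (S − I)·e^(rT) = (354.95 − 2.8792) · e^(0.0761·15/12)
= 352.0708 · e^0.095125 = 352.0708 × 1.099796 = ₹387.21

₹387.21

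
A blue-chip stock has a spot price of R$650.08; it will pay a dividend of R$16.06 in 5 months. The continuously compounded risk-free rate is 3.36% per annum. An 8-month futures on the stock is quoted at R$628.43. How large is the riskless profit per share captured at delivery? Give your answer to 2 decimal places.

PV(dividends) I = 16.06·e^(−0.0336·5/12) = 15.8367
Fair futures F* = (S − I)·e^(rT) = (650.08 − 15.8367)·e^0.022400 = 634.2433 × 1.022653 = 648.6108
Market R$628.43 < fair 648.6108: forward underpriced → reverse cash-and-carry (short the stock, invest proceeds at r, pay the dividends, go long the forward).
Profit at T = |F_mkt − F*| = |628.43 − 648.6108| = R$20.18 per share

R$20.18 per share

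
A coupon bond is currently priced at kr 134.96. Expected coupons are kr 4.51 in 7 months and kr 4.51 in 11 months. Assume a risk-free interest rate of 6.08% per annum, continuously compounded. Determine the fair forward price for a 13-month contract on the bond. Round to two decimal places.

kr 134.94

PV(coupons) I = 4.51·e^(−0.0608·7/12) + 4.51·e^(−0.0608·11/12)
I = 4.3528 + 4.2655 = 8.6183
F = (S − I)·e^(rT) = (134.96 − 8.6183) · e^(0.0608·13/12)
= 126.3417 · e^0.065867 = 126.3417 × 1.068085 = kr 134.94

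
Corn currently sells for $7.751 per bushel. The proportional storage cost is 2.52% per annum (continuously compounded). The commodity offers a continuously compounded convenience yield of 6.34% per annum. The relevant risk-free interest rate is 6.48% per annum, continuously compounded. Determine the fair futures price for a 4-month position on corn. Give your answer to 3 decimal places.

Net carry = r + u − y = 0.0648 + 0.0252 − 0.0634 = 0.0266
F = S·e^((r+u−y)T) = 7.751 · e^(0.0266 × 4/12) = 7.751 · e^0.008867
= 7.751 × 1.008906 = $7.820 per bushel

$7.820 per bushel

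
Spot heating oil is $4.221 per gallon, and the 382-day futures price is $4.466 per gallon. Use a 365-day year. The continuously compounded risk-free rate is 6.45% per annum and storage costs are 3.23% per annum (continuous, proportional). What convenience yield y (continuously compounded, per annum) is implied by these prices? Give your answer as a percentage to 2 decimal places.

F = S·e^((r+u−y)T) ⇒ (r+u−y) = ln(F/S)/T
ln(4.466/4.221) = 0.056421; /T ⇒ 0.053910
y = r + u − ln(F/S)/T = 0.0645 + 0.0323 − 0.053910 = 0.042890
y = 4.29%

4.29%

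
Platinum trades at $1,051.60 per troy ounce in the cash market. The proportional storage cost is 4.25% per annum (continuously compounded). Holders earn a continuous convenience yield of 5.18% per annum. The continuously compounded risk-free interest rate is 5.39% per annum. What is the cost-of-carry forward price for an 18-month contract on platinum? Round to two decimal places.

Net carry = r + u − y = 0.0539 + 0.0425 − 0.0518 = 0.0446
F = S·e^((r+u−y)T) = 1051.60 · e^(0.0446 × 18/12) = 1051.60 · e^0.06690000
= 1051.60 × 1.06918855 = $1,124.36 per troy ounce

$1,124.36 per troy ounce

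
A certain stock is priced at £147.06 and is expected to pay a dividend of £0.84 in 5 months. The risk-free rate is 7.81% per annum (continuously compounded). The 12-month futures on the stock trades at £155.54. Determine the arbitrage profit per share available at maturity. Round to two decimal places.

£2.59 per share

PV(dividends) I = 0.84·e^(−0.0781·5/12) = 0.8131
Fair futures F* = (S − I)·e^(rT) = (147.06 − 0.8131)·e^0.078100 = 146.2469 × 1.081231 = 158.1267
Market £155.54 < fair 158.1267: forward underpriced → reverse cash-and-carry (short the stock, invest proceeds at r, pay the dividends, go long the forward).
Profit at T = |F_mkt − F*| = |155.54 − 158.1267| = £2.59 per share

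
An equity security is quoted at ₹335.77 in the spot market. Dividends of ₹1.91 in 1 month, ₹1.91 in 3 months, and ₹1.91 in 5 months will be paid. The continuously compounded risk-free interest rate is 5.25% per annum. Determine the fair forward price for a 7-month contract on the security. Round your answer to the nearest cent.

₹340.38

PV(dividends) I = 1.91·e^(−0.0525·1/12) + 1.91·e^(−0.0525·3/12) + 1.91·e^(−0.0525·5/12)
I = 1.9017 + 1.8851 + 1.8687 = 5.6555
F = (S − I)·e^(rT) = (335.77 − 5.6555) · e^(0.0525·7/12)
= 330.1145 · e^0.030625 = 330.1145 × 1.031099 = ₹340.38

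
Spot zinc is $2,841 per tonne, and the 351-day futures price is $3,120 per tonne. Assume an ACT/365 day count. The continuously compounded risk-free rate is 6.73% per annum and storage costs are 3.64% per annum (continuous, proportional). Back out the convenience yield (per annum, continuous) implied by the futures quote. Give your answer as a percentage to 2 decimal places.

0.63%

F = S·e^((r+u−y)T) ⇒ (r+u−y) = ln(F/S)/T
ln(3120/2841) = 0.093677; /T ⇒ 0.097413
y = r + u − ln(F/S)/T = 0.0673 + 0.0364 − 0.097413 = 0.006287
y = 0.63%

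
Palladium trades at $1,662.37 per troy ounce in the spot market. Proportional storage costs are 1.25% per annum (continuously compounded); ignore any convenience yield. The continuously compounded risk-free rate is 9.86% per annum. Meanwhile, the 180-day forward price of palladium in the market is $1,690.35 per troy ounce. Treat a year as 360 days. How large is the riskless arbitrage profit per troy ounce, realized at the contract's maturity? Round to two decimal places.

Fair forward: F* = S·e^(carry·T), with carry = (r + u) = 0.0986 + 0.0125 = 0.1111
F* = 1662.37 · e^(0.1111 × 180/360) = 1662.37 · e^0.05555000 = 1662.37 × 1.05712187 = $1757.3277
Market $1690.35 < fair $1757.3277: forward underpriced → reverse cash-and-carry (short spot, go long the forward).
At maturity, profit = |F_mkt − F*| = |1690.35 − 1757.3277| = $66.98 per troy ounce

$66.98 per troy ounce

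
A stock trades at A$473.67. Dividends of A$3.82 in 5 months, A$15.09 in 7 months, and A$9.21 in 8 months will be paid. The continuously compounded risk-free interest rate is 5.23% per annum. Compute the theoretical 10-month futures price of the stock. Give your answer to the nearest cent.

PV(dividends) I = 3.82·e^(−0.0523·5/12) + 15.09·e^(−0.0523·7/12) + 9.21·e^(−0.0523·8/12)
I = 3.7377 + 14.6366 + 8.8944 = 27.2687
F = (S − I)·e^(rT) = (473.67 − 27.2687) · e^(0.0523·10/12)
= 446.4013 · e^0.043583 = 446.4013 × 1.044547 = A$466.29

A$466.29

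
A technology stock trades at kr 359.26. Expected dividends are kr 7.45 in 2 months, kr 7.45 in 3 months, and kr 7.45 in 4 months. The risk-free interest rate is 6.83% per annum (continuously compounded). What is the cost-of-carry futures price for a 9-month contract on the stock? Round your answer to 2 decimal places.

PV(dividends) I = 7.45·e^(−0.0683·2/12) + 7.45·e^(−0.0683·3/12) + 7.45·e^(−0.0683·4/12)
I = 7.3657 + 7.3239 + 7.2823 = 21.9719
F = (S − I)·e^(rT) = (359.26 − 21.9719) · e^(0.0683·9/12)
= 337.2881 · e^0.051225 = 337.2881 × 1.052560 = kr 355.02

kr 355.02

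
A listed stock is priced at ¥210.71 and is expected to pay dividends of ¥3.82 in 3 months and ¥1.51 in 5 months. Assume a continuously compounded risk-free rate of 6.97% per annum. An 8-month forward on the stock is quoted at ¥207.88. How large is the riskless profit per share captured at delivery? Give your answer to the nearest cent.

¥7.38 per share

PV(dividends) I = 3.82·e^(−0.0697·3/12) + 1.51·e^(−0.0697·5/12) = 5.2208
Fair forward F* = (S − I)·e^(rT) = (210.71 − 5.2208)·e^0.046467 = 205.4892 × 1.047564 = 215.2631
Market ¥207.88 < fair 215.2631: forward underpriced → reverse cash-and-carry (short the stock, invest proceeds at r, pay the dividends, go long the forward).
Profit at T = |F_mkt − F*| = |207.88 − 215.2631| = ¥7.38 per share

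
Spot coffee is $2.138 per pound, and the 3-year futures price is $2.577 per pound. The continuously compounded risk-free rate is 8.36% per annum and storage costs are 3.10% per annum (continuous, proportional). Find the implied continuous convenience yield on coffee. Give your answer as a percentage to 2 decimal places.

F = S·e^((r+u−y)T) ⇒ (r+u−y) = ln(F/S)/T
ln(2.577/2.138) = 0.186755; /T ⇒ 0.062252
y = r + u − ln(F/S)/T = 0.0836 + 0.0310 − 0.062252 = 0.052348
y = 5.23%

5.23%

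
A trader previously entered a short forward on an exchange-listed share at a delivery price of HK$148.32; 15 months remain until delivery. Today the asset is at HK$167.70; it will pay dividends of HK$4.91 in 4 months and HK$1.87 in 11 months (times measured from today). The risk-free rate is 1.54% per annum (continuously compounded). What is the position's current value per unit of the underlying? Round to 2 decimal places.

PV(remaining dividends) I = 4.91·e^(−0.0154·4/12) + 1.87·e^(−0.0154·11/12) = 6.7286
Current forward F = (S − I)·e^(rT) = (167.70 − 6.7286)·e^(0.0154·15/12) = 160.9714 × 1.019436 = 164.1000
Value (long) = (F − K)·e^(−rT) = (164.1000 − 148.32) × 0.980934 = 15.4791
Short position value = −(long value) = -HK$15.48

-HK$15.48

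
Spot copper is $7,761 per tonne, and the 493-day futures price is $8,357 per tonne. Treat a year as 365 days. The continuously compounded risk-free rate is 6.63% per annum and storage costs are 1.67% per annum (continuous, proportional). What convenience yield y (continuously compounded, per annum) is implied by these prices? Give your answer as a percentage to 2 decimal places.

F = S·e^((r+u−y)T) ⇒ (r+u−y) = ln(F/S)/T
ln(8357/7761) = 0.073988; /T ⇒ 0.054778
y = r + u − ln(F/S)/T = 0.0663 + 0.0167 − 0.054778 = 0.028222
y = 2.82%

2.82%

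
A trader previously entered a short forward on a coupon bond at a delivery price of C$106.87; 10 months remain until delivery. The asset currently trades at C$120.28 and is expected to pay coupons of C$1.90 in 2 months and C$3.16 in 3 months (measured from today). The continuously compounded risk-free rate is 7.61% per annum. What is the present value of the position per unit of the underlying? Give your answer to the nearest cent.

PV(remaining coupons) I = 1.90·e^(−0.0761·2/12) + 3.16·e^(−0.0761·3/12) = 4.9765
Current forward F = (S − I)·e^(rT) = (120.28 − 4.9765)·e^(0.0761·10/12) = 115.3035 × 1.065471 = 122.8525
Value (long) = (F − K)·e^(−rT) = (122.8525 − 106.87) × 0.938552 = 15.0004
Short position value = −(long value) = -C$15.00

-C$15.00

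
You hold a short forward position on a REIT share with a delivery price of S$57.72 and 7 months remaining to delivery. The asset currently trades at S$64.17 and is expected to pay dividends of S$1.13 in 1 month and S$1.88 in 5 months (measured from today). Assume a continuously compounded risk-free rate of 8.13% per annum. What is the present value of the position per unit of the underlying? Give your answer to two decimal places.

-S$6.18

PV(remaining dividends) I = 1.13·e^(−0.0813·1/12) + 1.88·e^(−0.0813·5/12) = 2.9398
Current forward F = (S − I)·e^(rT) = (64.17 − 2.9398)·e^(0.0813·7/12) = 61.2302 × 1.048568 = 64.2040
Value (long) = (F − K)·e^(−rT) = (64.2040 − 57.72) × 0.953682 = 6.1837
Short position value = −(long value) = -S$6.18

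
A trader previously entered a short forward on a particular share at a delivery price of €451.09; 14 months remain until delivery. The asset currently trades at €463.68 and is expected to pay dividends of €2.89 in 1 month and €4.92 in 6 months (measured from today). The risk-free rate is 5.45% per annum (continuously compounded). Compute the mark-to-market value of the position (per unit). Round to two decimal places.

-€32.71

PV(remaining dividends) I = 2.89·e^(−0.0545·1/12) + 4.92·e^(−0.0545·6/12) = 7.6646
Current forward F = (S − I)·e^(rT) = (463.68 − 7.6646)·e^(0.0545·14/12) = 456.0154 × 1.065648 = 485.9519
Value (long) = (F − K)·e^(−rT) = (485.9519 − 451.09) × 0.938396 = 32.7143
Short position value = −(long value) = -€32.71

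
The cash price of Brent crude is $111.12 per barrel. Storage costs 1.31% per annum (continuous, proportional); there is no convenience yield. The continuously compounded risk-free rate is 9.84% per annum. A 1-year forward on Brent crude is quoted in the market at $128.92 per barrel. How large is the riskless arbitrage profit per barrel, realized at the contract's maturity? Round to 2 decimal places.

Fair forward: F* = S·e^(carry·T), with carry = (r + u) = 0.0984 + 0.0131 = 0.1115
F* = 111.12 · e^(0.1115 × 1) = 111.12 · e^0.111500 = 111.12 × 1.117954 = $124.2270
Market $128.92 > fair $124.2270: forward overpriced → cash-and-carry (buy spot, short the forward).
At maturity, profit = |F_mkt − F*| = |128.92 − 124.2270| = $4.69 per barrel

$4.69 per barrel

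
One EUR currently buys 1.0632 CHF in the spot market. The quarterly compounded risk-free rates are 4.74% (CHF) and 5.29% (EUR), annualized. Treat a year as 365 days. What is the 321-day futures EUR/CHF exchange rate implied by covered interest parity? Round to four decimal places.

By covered interest parity, F = S · (1+r_CHF/4)^(4T) / (1+r_EUR/4)^(4T)
= 1.0632 × 1.042312 / 1.047303 = 1.0632 × 0.995234
F = 1.0581 CHF per EUR

1.0581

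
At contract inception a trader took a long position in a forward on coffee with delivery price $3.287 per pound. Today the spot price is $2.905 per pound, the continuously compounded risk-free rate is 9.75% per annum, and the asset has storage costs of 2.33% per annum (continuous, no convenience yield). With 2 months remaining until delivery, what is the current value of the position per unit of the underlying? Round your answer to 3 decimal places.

Current fair forward for the remaining 2 months: F = S·e^((r + u)·T), (r + u) = 0.0975 + 0.0233 = 0.1208
F = 2.905 · e^(0.1208 × 2/12) = 2.905 × 1.020337 = 2.9641
Value of long forward = (F − K)·e^(−rT) = (2.9641 − 3.287) · e^(−0.0975·2/12)
= -0.3229 × 0.983881 = -0.318

-$0.318 per pound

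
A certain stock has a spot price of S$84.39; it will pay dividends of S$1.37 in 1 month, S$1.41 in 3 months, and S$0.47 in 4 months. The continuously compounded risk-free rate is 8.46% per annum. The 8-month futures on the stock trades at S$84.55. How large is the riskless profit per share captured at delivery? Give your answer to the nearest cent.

PV(dividends) I = 1.37·e^(−0.0846·1/12) + 1.41·e^(−0.0846·3/12) + 0.47·e^(−0.0846·4/12) = 3.1978
Fair futures F* = (S − I)·e^(rT) = (84.39 − 3.1978)·e^0.056400 = 81.1922 × 1.058021 = 85.9031
Market S$84.55 < fair 85.9031: forward underpriced → reverse cash-and-carry (short the stock, invest proceeds at r, pay the dividends, go long the forward).
Profit at T = |F_mkt − F*| = |84.55 − 85.9031| = S$1.35 per share

S$1.35 per share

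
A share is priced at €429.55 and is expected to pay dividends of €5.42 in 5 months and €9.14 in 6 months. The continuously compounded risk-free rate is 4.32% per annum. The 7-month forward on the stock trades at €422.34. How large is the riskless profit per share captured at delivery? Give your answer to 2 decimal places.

PV(dividends) I = 5.42·e^(−0.0432·5/12) + 9.14·e^(−0.0432·6/12) = 14.2680
Fair forward F* = (S − I)·e^(rT) = (429.55 − 14.2680)·e^0.025200 = 415.2820 × 1.025520 = 425.8800
Market €422.34 < fair 425.8800: forward underpriced → reverse cash-and-carry (short the stock, invest proceeds at r, pay the dividends, go long the forward).
Profit at T = |F_mkt − F*| = |422.34 − 425.8800| = €3.54 per share

€3.54 per share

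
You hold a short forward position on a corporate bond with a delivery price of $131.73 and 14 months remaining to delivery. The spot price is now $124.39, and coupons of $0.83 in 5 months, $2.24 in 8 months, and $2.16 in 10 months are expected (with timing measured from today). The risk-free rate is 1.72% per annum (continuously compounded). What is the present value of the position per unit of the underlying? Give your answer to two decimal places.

$9.89

PV(remaining coupons) I = 0.83·e^(−0.0172·5/12) + 2.24·e^(−0.0172·8/12) + 2.16·e^(−0.0172·10/12) = 5.1678
Current forward F = (S − I)·e^(rT) = (124.39 − 5.1678)·e^(0.0172·14/12) = 119.2222 × 1.020269 = 121.6387
Value (long) = (F − K)·e^(−rT) = (121.6387 − 131.73) × 0.980133 = -9.8908
Short position value = −(long value) = $9.89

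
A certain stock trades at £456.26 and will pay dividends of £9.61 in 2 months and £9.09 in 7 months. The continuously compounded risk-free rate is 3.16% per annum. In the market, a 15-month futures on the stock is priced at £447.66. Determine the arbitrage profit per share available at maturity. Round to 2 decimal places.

£7.75 per share

PV(dividends) I = 9.61·e^(−0.0316·2/12) + 9.09·e^(−0.0316·7/12) = 18.4835
Fair futures F* = (S − I)·e^(rT) = (456.26 − 18.4835)·e^0.039500 = 437.7765 × 1.040290 = 455.4145
Market £447.66 < fair 455.4145: forward underpriced → reverse cash-and-carry (short the stock, invest proceeds at r, pay the dividends, go long the forward).
Profit at T = |F_mkt − F*| = |447.66 − 455.4145| = £7.75 per share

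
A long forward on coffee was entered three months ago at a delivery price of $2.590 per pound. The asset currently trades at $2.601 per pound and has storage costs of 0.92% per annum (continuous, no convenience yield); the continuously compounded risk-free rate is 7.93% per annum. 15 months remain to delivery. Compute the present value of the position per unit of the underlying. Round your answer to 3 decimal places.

Current fair forward for the remaining 15 months: F = S·e^((r + u)·T), (r + u) = 0.0793 + 0.0092 = 0.0885
F = 2.601 · e^(0.0885 × 15/12) = 2.601 × 1.116976 = 2.9053
Value of long forward = (F − K)·e^(−rT) = (2.9053 − 2.590) · e^(−0.0793·15/12)
= 0.3153 × 0.905629 = 0.286

$0.286 per pound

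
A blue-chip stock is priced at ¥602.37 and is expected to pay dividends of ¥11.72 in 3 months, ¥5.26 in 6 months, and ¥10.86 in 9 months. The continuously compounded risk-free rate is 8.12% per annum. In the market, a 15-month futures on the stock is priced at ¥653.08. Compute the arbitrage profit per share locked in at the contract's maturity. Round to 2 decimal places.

¥15.97 per share

PV(dividends) I = 11.72·e^(−0.0812·3/12) + 5.26·e^(−0.0812·6/12) + 10.86·e^(−0.0812·9/12) = 26.7536
Fair futures F* = (S − I)·e^(rT) = (602.37 − 26.7536)·e^0.101500 = 575.6164 × 1.106830 = 637.1095
Market ¥653.08 > fair 637.1095: forward overpriced → cash-and-carry (borrow at r, buy the stock and collect the dividends, short the forward).
Profit at T = |F_mkt − F*| = |653.08 − 637.1095| = ¥15.97 per share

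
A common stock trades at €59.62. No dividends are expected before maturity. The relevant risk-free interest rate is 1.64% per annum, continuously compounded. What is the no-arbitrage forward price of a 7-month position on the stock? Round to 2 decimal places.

€60.19

F = S·e^(rT) = 59.62 · e^(0.0164 × 7/12)
= 59.62 · e^0.009567 = 59.62 × 1.009613
F = €60.19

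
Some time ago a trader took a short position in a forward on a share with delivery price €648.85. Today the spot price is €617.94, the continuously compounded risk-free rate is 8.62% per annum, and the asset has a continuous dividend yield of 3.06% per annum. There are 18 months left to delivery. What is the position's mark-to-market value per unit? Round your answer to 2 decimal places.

-€20.07

Current fair forward for the remaining 18 months: F = S·e^((r − q)·T), (r − q) = 0.0862 − 0.0306 = 0.0556
F = 617.94 · e^(0.0556 × 18/12) = 617.94 × 1.086977 = 671.6866
Value of long forward = (F − K)·e^(−rT) = (671.6866 − 648.85) · e^(−0.0862·18/12)
= 22.8366 × 0.878710 = 20.07
Short position value = −(long value) = -€20.07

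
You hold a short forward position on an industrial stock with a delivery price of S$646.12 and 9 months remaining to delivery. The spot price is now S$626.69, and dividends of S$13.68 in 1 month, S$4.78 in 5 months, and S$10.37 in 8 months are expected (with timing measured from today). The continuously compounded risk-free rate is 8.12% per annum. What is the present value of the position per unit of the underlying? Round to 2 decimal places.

S$9.29

PV(remaining dividends) I = 13.68·e^(−0.0812·1/12) + 4.78·e^(−0.0812·5/12) + 10.37·e^(−0.0812·8/12) = 28.0323
Current forward F = (S − I)·e^(rT) = (626.69 − 28.0323)·e^(0.0812·9/12) = 598.6577 × 1.062793 = 636.2492
Value (long) = (F − K)·e^(−rT) = (636.2492 − 646.12) × 0.940917 = -9.2876
Short position value = −(long value) = S$9.29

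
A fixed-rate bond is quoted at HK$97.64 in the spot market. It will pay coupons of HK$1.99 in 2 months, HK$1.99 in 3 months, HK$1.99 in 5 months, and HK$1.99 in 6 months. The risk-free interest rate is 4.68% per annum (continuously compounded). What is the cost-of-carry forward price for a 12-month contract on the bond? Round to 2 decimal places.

PV(coupons) I = 1.99·e^(−0.0468·2/12) + 1.99·e^(−0.0468·3/12) + 1.99·e^(−0.0468·5/12) + 1.99·e^(−0.0468·6/12)
I = 1.9745 + 1.9669 + 1.9516 + 1.9440 = 7.8370
F = (S − I)·e^(rT) = (97.64 − 7.8370) · e^(0.0468·12/12)
= 89.8030 · e^0.046800 = 89.8030 × 1.047912 = HK$94.11

HK$94.11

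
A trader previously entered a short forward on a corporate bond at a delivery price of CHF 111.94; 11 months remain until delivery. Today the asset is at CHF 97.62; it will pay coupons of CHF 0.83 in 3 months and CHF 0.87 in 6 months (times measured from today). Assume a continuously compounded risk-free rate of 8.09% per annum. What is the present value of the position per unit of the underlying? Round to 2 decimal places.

PV(remaining coupons) I = 0.83·e^(−0.0809·3/12) + 0.87·e^(−0.0809·6/12) = 1.6489
Current forward F = (S − I)·e^(rT) = (97.62 − 1.6489)·e^(0.0809·11/12) = 95.9711 × 1.076977 = 103.3587
Value (long) = (F − K)·e^(−rT) = (103.3587 − 111.94) × 0.928525 = -7.9680
Short position value = −(long value) = CHF 7.97

CHF 7.97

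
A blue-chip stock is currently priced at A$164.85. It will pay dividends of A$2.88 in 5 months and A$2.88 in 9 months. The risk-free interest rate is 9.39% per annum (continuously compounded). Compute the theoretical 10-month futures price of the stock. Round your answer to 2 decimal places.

PV(dividends) I = 2.88·e^(−0.0939·5/12) + 2.88·e^(−0.0939·9/12)
I = 2.7695 + 2.6842 = 5.4537
F = (S − I)·e^(rT) = (164.85 − 5.4537) · e^(0.0939·10/12)
= 159.3963 · e^0.078250 = 159.3963 × 1.081393 = A$172.37

A$172.37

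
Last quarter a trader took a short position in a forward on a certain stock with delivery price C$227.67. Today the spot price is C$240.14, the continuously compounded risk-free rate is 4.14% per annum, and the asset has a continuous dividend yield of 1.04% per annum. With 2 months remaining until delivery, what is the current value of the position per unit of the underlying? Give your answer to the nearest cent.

Current fair forward for the remaining 2 months: F = S·e^((r − q)·T), (r − q) = 0.0414 − 0.0104 = 0.0310
F = 240.14 · e^(0.0310 × 2/12) = 240.14 × 1.005180 = 241.3839
Value of long forward = (F − K)·e^(−rT) = (241.3839 − 227.67) · e^(−0.0414·2/12)
= 13.7139 × 0.993124 = 13.62
Short position value = −(long value) = -C$13.62

-C$13.62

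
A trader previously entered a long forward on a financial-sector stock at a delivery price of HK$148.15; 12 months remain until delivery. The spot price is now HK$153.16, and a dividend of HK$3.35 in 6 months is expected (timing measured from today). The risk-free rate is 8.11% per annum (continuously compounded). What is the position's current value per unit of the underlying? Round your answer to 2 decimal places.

HK$13.33

PV(remaining dividends) I = 3.35·e^(−0.0811·6/12) = 3.2169
Current forward F = (S − I)·e^(rT) = (153.16 − 3.2169)·e^(0.0811·12/12) = 149.9431 × 1.084479 = 162.6101
Value (long) = (F − K)·e^(−rT) = (162.6101 − 148.15) × 0.922101 = 13.3337
Value = HK$13.33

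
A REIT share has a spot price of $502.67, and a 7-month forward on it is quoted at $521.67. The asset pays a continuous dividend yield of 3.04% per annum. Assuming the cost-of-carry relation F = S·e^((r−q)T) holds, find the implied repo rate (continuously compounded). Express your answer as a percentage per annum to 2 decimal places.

9.40%

From F = S·e^((r−q)T): (r − q) = ln(F/S)/T
ln(521.67/502.67) = ln(1.037798) = 0.037101
(r − q) = 0.037101 / (7/12) = 0.063602
r = ln(F/S)/T + q = 0.063602 + 0.0304 = 0.094002
r = 9.40%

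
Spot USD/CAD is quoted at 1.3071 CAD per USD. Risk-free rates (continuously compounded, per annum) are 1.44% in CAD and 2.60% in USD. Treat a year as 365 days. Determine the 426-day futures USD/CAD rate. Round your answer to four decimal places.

1.2895

F = S·e^((r_CAD − r_USD)T) = 1.3071 · e^((0.0144 − 0.0260) × 426/365)
= 1.3071 · e^-0.013539 = 1.3071 × 0.986552
F = 1.2895 CAD per USD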